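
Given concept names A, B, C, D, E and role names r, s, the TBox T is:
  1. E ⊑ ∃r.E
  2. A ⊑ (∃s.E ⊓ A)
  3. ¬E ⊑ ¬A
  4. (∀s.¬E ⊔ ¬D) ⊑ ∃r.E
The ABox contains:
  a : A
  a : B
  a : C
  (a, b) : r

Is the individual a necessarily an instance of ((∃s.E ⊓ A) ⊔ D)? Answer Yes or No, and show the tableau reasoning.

1. a : ((∃s.E ⊓ A) ⊔ D)?  L(a) = {A, B, C} ∪ {((∀s.¬E ⊔ ¬A) ⊓ ¬D)}
   clash {A, ¬A} at a — a ∈ ((∃s.E ⊓ A) ⊔ D)
2. Hence a : ((∃s.E ⊓ A) ⊔ D): entailed.

Yes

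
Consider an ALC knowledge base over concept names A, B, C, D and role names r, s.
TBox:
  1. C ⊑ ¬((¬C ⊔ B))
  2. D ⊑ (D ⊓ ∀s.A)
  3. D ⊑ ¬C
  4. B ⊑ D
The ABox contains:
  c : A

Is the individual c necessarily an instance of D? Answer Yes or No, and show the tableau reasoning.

No

1. c : D?  L(c) = {A} ∪ {¬D}
   open: L(c) ⊇ {A, ¬B, ¬C, ¬D} — c ∉ D possible
2. Hence c : D: not entailed.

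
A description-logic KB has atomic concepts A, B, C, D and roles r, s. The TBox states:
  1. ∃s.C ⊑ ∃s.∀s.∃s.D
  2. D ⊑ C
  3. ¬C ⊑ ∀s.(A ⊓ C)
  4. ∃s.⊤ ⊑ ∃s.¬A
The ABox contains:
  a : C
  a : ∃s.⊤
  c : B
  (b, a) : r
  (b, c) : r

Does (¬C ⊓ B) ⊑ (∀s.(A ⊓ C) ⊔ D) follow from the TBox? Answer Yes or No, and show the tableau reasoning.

Yes

1. (¬C ⊓ B) ⊑ (∀s.(A ⊓ C) ⊔ D)  ⇔  ((¬C ⊓ B) ⊓ (∃s.(¬A ⊔ ¬C) ⊓ ¬D)) unsat w.r.t. T
   all branches close; clash {C, ¬C} at an ∃-successor
2. Hence (¬C ⊓ B) ⊑ (∀s.(A ⊓ C) ⊔ D): entailed.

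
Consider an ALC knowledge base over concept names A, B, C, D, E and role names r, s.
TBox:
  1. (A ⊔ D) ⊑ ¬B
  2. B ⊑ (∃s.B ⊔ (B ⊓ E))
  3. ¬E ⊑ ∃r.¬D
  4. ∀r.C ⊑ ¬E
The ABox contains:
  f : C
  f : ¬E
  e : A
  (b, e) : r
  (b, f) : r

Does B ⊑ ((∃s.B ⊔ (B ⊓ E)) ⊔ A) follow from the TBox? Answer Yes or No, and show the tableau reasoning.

1. B ⊑ ((∃s.B ⊔ (B ⊓ E)) ⊔ A)  ⇔  (B ⊓ ((∀s.¬B ⊓ (¬B ⊔ ¬E)) ⊓ ¬A)) unsat w.r.t. T
   all branches close; clash {B, ¬B} at x₀
2. Hence B ⊑ ((∃s.B ⊔ (B ⊓ E)) ⊔ A): entailed.

Yes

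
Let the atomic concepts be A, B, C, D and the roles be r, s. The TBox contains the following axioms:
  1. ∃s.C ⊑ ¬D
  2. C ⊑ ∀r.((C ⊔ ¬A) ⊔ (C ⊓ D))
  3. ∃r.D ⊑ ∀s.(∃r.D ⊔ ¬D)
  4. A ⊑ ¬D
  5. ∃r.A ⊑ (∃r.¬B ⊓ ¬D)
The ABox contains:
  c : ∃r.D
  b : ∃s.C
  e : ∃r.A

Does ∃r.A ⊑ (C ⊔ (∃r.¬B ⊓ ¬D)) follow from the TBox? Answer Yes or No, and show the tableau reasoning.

1. ∃r.A ⊑ (C ⊔ (∃r.¬B ⊓ ¬D))  ⇔  (∃r.A ⊓ (¬C ⊓ (∀r.B ⊔ D))) unsat w.r.t. T
   all branches close; clash {D, ¬D} at x₀
2. Hence ∃r.A ⊑ (C ⊔ (∃r.¬B ⊓ ¬D)): entailed.

Yes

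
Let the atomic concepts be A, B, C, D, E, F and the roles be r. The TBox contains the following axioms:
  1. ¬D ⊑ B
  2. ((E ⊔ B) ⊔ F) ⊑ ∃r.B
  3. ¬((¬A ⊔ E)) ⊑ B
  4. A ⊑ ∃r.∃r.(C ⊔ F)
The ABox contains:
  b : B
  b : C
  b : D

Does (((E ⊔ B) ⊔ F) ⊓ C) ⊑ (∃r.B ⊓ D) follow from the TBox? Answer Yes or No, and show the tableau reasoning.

1. (((E ⊔ B) ⊔ F) ⊓ C) ⊑ (∃r.B ⊓ D)  ⇔  ((((E ⊔ B) ⊔ F) ⊓ C) ⊓ (∀r.¬B ⊔ ¬D)) unsat w.r.t. T
   apply at x₀: ((E ⊔ B) ⊔ F)⊑∃r.B
   open: L(x₀) ⊇ {B, C, ¬A, ¬D, ∃r.B} (+ ∃-successors)
2. Hence (((E ⊔ B) ⊔ F) ⊓ C) ⊑ (∃r.B ⊓ D): not entailed.

No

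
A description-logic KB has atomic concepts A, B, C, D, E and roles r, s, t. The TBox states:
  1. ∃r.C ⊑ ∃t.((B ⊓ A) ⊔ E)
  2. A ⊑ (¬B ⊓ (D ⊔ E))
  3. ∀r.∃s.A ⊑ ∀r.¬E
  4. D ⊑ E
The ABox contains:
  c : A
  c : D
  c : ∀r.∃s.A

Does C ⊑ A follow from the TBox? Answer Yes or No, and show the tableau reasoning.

1. C ⊑ A  ⇔  (C ⊓ ¬A) unsat w.r.t. T
   open: L(x₀) ⊇ {C, ¬A, ¬D, ∀r.¬C, ∃r.∀s.¬A} (+ ∃-successors)
2. Hence C ⊑ A: not entailed.

No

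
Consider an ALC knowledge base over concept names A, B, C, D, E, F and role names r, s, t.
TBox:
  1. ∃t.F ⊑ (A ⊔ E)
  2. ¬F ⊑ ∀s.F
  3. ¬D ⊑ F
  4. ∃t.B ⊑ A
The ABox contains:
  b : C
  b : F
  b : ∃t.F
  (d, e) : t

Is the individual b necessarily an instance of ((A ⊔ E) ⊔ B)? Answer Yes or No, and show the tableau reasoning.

Yes

1. b : ((A ⊔ E) ⊔ B)?  L(b) = {C, F, ∃t.F} ∪ {((¬A ⊓ ¬E) ⊓ ¬B)}
   clash {A, ¬A} at b — b ∈ ((A ⊔ E) ⊔ B)
2. Hence b : ((A ⊔ E) ⊔ B): entailed.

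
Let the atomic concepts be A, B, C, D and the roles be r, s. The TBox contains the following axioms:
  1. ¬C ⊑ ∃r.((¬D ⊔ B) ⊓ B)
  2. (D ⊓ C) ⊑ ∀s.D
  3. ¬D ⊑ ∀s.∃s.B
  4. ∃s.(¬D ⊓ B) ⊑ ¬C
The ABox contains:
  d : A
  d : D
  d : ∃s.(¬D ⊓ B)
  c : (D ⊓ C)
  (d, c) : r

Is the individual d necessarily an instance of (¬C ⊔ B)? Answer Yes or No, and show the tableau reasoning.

1. d : (¬C ⊔ B)?  L(d) = {A, D, ∃s.(¬D ⊓ B)} ∪ {(C ⊓ ¬B)}
   clash {C, ¬C} at d — d ∈ (¬C ⊔ B)
2. Hence d : (¬C ⊔ B): entailed.

Yes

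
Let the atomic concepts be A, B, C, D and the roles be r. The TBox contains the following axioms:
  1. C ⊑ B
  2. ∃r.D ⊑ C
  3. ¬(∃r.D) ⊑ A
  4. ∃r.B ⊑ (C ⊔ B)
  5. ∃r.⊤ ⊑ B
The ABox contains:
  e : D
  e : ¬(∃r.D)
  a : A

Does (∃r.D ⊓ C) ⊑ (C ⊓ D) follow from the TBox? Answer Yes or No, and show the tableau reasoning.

1. (∃r.D ⊓ C) ⊑ (C ⊓ D)  ⇔  ((∃r.D ⊓ C) ⊓ (¬C ⊔ ¬D)) unsat w.r.t. T
   apply at x₀: C⊑B
   open: L(x₀) ⊇ {B, C, ¬D, ∀r.¬B, ∃r.D} (+ ∃-successors)
2. Hence (∃r.D ⊓ C) ⊑ (C ⊓ D): not entailed.

No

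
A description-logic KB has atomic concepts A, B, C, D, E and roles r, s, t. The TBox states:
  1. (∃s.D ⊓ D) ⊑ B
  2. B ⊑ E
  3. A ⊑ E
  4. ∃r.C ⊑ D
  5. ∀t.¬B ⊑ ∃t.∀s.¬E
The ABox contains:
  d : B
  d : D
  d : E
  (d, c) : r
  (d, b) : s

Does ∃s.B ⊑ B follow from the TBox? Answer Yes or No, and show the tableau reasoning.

1. ∃s.B ⊑ B  ⇔  (∃s.B ⊓ ¬B) unsat w.r.t. T
   open: L(x₀) ⊇ {¬A, ¬B, ∀r.¬C, ∀s.¬D, ∃s.B, …} (+ ∃-successors)
2. Hence ∃s.B ⊑ B: not entailed.

No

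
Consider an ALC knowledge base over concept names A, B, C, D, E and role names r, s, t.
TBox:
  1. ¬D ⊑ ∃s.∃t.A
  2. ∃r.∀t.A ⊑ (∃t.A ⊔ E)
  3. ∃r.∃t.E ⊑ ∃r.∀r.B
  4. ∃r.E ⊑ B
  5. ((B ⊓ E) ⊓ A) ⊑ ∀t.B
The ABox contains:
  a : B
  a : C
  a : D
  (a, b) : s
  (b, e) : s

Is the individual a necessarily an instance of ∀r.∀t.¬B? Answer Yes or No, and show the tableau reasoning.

No

1. a : ∀r.∀t.¬B?  L(a) = {B, C, D} ∪ {∃r.∃t.B}
   open: L(a) ⊇ {B, C, D, ¬E, ∀r.∀t.¬E, …} (+ ∃-successors) — a ∉ ∀r.∀t.¬B possible
2. Hence a : ∀r.∀t.¬B: not entailed.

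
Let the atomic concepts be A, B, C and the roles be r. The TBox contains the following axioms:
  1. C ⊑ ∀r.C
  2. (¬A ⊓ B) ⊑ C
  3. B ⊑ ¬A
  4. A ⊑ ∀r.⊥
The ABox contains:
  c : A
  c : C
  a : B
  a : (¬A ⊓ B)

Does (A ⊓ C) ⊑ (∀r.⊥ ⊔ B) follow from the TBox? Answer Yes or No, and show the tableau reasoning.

Yes

1. (A ⊓ C) ⊑ (∀r.⊥ ⊔ B)  ⇔  ((A ⊓ C) ⊓ (∃r.⊤ ⊓ ¬B)) unsat w.r.t. T
   all branches close; clash ⊥ at an ∃-successor
2. Hence (A ⊓ C) ⊑ (∀r.⊥ ⊔ B): entailed.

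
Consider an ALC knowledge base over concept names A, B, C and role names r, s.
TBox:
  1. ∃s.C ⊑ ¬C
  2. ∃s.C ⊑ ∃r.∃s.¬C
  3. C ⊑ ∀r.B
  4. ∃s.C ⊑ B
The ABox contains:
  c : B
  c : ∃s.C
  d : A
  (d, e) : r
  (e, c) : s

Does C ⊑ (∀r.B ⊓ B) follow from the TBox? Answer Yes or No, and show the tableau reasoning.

1. C ⊑ (∀r.B ⊓ B)  ⇔  (C ⊓ (∃r.¬B ⊔ ¬B)) unsat w.r.t. T
   apply at x₀: C⊑∀r.B
   open: L(x₀) ⊇ {C, ¬B, ∀r.B, ∀s.¬C}
2. Hence C ⊑ (∀r.B ⊓ B): not entailed.

No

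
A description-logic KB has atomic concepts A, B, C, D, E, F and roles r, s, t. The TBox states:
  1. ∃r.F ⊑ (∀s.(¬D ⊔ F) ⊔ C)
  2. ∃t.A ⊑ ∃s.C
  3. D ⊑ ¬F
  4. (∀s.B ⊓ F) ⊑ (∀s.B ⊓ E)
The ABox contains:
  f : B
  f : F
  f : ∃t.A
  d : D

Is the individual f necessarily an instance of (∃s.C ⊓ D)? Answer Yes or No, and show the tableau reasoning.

1. f : (∃s.C ⊓ D)?  L(f) = {B, F, ∃t.A} ∪ {(∀s.¬C ⊔ ¬D)}
   apply at f: ∃t.A⊑∃s.C
   open: L(f) ⊇ {B, F, ¬D, ∀r.¬F, ∃s.C, …} (+ ∃-successors) — f ∉ (∃s.C ⊓ D) possible
2. Hence f : (∃s.C ⊓ D): not entailed.

No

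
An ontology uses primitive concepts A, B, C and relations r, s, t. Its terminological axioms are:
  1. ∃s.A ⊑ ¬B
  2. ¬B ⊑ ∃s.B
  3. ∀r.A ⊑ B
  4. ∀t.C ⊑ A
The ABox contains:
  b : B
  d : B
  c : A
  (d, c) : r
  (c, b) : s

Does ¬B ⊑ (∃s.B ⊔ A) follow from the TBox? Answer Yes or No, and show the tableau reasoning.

1. ¬B ⊑ (∃s.B ⊔ A)  ⇔  (¬B ⊓ (∀s.¬B ⊓ ¬A)) unsat w.r.t. T
   all branches close; clash {B, ¬B} at x₀
2. Hence ¬B ⊑ (∃s.B ⊔ A): entailed.

Yes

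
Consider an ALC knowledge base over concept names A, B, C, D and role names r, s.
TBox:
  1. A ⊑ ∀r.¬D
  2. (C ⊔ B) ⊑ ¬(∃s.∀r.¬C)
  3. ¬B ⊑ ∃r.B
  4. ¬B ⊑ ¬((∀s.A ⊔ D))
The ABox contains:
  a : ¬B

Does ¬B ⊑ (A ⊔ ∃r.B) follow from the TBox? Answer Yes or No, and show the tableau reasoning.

Yes

1. ¬B ⊑ (A ⊔ ∃r.B)  ⇔  (¬B ⊓ (¬A ⊓ ∀r.¬B)) unsat w.r.t. T
   all branches close; clash {B, ¬B} at an ∃-successor
2. Hence ¬B ⊑ (A ⊔ ∃r.B): entailed.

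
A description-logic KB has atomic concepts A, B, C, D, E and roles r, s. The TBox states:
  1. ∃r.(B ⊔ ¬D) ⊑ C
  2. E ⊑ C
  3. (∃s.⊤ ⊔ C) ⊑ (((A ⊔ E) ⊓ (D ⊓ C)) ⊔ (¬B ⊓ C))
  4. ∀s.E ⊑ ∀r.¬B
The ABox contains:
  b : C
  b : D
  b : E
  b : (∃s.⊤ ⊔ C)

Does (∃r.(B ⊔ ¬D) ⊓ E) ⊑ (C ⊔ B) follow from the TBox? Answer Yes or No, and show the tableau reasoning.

1. (∃r.(B ⊔ ¬D) ⊓ E) ⊑ (C ⊔ B)  ⇔  ((∃r.(B ⊔ ¬D) ⊓ E) ⊓ (¬C ⊓ ¬B)) unsat w.r.t. T
   all branches close; clash {C, ¬C} at x₀
2. Hence (∃r.(B ⊔ ¬D) ⊓ E) ⊑ (C ⊔ B): entailed.

Yes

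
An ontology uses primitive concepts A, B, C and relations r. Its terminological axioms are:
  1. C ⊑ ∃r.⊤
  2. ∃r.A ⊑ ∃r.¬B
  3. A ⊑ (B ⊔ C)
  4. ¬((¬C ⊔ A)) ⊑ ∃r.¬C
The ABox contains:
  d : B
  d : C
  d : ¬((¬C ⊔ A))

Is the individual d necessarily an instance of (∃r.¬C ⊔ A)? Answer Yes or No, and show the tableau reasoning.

1. d : (∃r.¬C ⊔ A)?  L(d) = {B, C, ¬((¬C ⊔ A))} ∪ {(∀r.C ⊓ ¬A)}
   clash {C, ¬C} at an ∃-successor — d ∈ (∃r.¬C ⊔ A)
2. Hence d : (∃r.¬C ⊔ A): entailed.

Yes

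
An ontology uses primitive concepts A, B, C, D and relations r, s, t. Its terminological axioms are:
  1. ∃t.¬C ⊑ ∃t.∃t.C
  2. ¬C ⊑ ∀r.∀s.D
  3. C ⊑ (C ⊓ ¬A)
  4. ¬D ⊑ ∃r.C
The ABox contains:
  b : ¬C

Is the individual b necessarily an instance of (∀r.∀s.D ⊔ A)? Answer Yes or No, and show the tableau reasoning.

1. b : (∀r.∀s.D ⊔ A)?  L(b) = {¬C} ∪ {(∃r.∃s.¬D ⊓ ¬A)}
   clash {D, ¬D} at an ∃-successor — b ∈ (∀r.∀s.D ⊔ A)
2. Hence b : (∀r.∀s.D ⊔ A): entailed.

Yes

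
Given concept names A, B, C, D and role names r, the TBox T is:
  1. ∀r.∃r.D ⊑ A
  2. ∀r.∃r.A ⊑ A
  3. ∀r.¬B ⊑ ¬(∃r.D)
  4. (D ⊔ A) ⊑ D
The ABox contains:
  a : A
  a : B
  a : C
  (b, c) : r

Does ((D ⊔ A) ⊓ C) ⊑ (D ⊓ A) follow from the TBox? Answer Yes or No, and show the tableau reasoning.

No

1. ((D ⊔ A) ⊓ C) ⊑ (D ⊓ A)  ⇔  (((D ⊔ A) ⊓ C) ⊓ (¬D ⊔ ¬A)) unsat w.r.t. T
   apply at x₀: (D ⊔ A)⊑D
   open: L(x₀) ⊇ {C, D, ¬A, ∃r.B, ∃r.∀r.¬A, …} (+ ∃-successors)
2. Hence ((D ⊔ A) ⊓ C) ⊑ (D ⊓ A): not entailed.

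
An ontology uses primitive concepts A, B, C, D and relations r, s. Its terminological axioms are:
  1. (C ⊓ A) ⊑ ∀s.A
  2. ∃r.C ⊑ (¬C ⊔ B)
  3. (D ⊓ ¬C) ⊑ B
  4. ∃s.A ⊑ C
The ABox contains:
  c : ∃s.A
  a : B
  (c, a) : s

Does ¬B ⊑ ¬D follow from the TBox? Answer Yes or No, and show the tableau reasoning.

No

1. ¬B ⊑ ¬D  ⇔  (¬B ⊓ D) unsat w.r.t. T
   open: L(x₀) ⊇ {C, D, ¬A, ¬B, ∀r.¬C}
2. Hence ¬B ⊑ ¬D: not entailed.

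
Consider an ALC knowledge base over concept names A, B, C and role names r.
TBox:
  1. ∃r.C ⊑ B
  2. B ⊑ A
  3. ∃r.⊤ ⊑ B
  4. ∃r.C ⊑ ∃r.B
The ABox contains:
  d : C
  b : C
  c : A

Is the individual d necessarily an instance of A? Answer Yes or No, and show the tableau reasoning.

1. d : A?  L(d) = {C} ∪ {¬A}
   open: L(d) ⊇ {C, ¬A, ¬B, ∀r.¬C, ∀r.⊥} — d ∉ A possible
2. Hence d : A: not entailed.

No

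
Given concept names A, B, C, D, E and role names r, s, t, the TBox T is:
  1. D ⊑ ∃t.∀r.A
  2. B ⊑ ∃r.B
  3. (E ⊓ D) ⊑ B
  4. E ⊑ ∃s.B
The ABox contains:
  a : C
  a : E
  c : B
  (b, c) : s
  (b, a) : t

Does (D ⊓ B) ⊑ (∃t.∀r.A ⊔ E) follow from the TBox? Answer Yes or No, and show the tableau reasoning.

Yes

1. (D ⊓ B) ⊑ (∃t.∀r.A ⊔ E)  ⇔  ((D ⊓ B) ⊓ (∀t.∃r.¬A ⊓ ¬E)) unsat w.r.t. T
   all branches close; clash {A, ¬A} at an ∃-successor
2. Hence (D ⊓ B) ⊑ (∃t.∀r.A ⊔ E): entailed.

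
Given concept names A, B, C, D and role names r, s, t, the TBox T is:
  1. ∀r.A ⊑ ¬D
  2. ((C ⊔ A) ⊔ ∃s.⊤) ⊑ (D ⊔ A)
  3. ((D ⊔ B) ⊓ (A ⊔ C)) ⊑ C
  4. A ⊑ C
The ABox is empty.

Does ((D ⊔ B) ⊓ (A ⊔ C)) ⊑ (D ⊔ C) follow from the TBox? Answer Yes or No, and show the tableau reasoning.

1. ((D ⊔ B) ⊓ (A ⊔ C)) ⊑ (D ⊔ C)  ⇔  (((D ⊔ B) ⊓ (A ⊔ C)) ⊓ (¬D ⊓ ¬C)) unsat w.r.t. T
   all branches close; clash {C, ¬C} at x₀
2. Hence ((D ⊔ B) ⊓ (A ⊔ C)) ⊑ (D ⊔ C): entailed.

Yes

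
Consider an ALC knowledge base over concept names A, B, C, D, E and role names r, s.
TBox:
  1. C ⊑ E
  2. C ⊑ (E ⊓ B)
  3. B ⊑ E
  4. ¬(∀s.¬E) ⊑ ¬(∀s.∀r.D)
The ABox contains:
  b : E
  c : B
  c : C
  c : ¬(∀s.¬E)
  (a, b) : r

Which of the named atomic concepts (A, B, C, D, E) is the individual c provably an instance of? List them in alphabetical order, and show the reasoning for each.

{B, C, E}

1. c : A?  L(c) = {B, C, ¬(∀s.¬E)} ∪ {¬A}
   apply at c: C⊑E; C⊑(E ⊓ B); B⊑E
   open: L(c) ⊇ {B, C, E, ¬A, ∃s.E, …} (+ ∃-successors) — c ∉ A possible
2. c : B?  L(c) = {B, C, ¬(∀s.¬E)} ∪ {¬B}
   clash {B, ¬B} at c — c ∈ B
3. c : C?  L(c) = {B, C, ¬(∀s.¬E)} ∪ {¬C}
   clash {C, ¬C} at c — c ∈ C
4. c : D?  L(c) = {B, C, ¬(∀s.¬E)} ∪ {¬D}
   apply at c: C⊑E; C⊑(E ⊓ B); B⊑E
   open: L(c) ⊇ {B, C, E, ¬D, ∃s.E, …} (+ ∃-successors) — c ∉ D possible
5. c : E?  L(c) = {B, C, ¬(∀s.¬E)} ∪ {¬E}
   clash {E, ¬E} at c — c ∈ E
6. Entailed for c: {B, C, E}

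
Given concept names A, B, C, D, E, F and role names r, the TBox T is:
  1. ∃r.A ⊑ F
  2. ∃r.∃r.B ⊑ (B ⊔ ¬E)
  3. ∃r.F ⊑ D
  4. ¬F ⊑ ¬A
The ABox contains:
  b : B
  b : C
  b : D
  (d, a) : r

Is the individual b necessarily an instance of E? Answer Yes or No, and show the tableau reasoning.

No

1. b : E?  L(b) = {B, C, D} ∪ {¬E}
   open: L(b) ⊇ {B, C, D, F, ¬E, …} — b ∉ E possible
2. Hence b : E: not entailed.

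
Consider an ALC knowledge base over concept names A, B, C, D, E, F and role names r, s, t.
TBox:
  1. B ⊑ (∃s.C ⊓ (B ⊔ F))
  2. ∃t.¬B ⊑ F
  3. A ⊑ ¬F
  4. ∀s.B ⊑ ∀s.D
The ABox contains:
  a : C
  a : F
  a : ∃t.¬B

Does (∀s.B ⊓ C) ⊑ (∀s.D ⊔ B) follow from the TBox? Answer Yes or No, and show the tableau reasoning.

Yes

1. (∀s.B ⊓ C) ⊑ (∀s.D ⊔ B)  ⇔  ((∀s.B ⊓ C) ⊓ (∃s.¬D ⊓ ¬B)) unsat w.r.t. T
   all branches close; clash {F, ¬F} at x₀
2. Hence (∀s.B ⊓ C) ⊑ (∀s.D ⊔ B): entailed.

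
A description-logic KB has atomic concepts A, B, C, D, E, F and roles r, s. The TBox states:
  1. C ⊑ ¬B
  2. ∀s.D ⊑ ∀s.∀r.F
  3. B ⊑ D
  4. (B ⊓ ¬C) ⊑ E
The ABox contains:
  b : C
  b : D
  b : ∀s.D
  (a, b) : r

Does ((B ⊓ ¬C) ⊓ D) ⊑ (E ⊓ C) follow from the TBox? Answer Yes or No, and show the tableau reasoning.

No

1. ((B ⊓ ¬C) ⊓ D) ⊑ (E ⊓ C)  ⇔  (((B ⊓ ¬C) ⊓ D) ⊓ (¬E ⊔ ¬C)) unsat w.r.t. T
   apply at x₀: (B ⊓ ¬C)⊑E
   open: L(x₀) ⊇ {B, D, E, ¬C, ∃s.¬D} (+ ∃-successors)
2. Hence ((B ⊓ ¬C) ⊓ D) ⊑ (E ⊓ C): not entailed.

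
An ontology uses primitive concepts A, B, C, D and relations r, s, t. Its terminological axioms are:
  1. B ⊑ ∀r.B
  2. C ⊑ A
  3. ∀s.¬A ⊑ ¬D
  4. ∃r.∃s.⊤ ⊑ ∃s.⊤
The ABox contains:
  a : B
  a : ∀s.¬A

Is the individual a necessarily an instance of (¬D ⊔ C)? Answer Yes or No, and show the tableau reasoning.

1. a : (¬D ⊔ C)?  L(a) = {B, ∀s.¬A} ∪ {(D ⊓ ¬C)}
   clash {D, ¬D} at a — a ∈ (¬D ⊔ C)
2. Hence a : (¬D ⊔ C): entailed.

Yes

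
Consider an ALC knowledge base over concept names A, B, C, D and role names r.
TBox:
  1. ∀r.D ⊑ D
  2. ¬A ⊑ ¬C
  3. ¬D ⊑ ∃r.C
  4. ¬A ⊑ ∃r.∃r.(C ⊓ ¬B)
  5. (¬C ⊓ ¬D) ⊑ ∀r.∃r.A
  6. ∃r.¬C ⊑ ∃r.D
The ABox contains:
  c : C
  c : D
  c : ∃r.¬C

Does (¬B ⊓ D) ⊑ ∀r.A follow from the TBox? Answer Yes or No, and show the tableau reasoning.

1. (¬B ⊓ D) ⊑ ∀r.A  ⇔  ((¬B ⊓ D) ⊓ ∃r.¬A) unsat w.r.t. T
   open: L(x₀) ⊇ {A, D, ¬B, ∃r.D, ∃r.¬A} (+ ∃-successors)
2. Hence (¬B ⊓ D) ⊑ ∀r.A: not entailed.

No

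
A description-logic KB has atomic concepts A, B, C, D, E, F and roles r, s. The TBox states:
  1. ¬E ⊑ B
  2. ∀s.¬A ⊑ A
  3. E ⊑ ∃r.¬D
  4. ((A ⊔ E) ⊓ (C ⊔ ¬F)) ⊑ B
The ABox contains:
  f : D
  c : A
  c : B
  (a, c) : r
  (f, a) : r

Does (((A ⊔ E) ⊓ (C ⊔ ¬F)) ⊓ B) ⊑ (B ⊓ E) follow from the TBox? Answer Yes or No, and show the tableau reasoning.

No

1. (((A ⊔ E) ⊓ (C ⊔ ¬F)) ⊓ B) ⊑ (B ⊓ E)  ⇔  ((((A ⊔ E) ⊓ (C ⊔ ¬F)) ⊓ B) ⊓ (¬B ⊔ ¬E)) unsat w.r.t. T
   open: L(x₀) ⊇ {A, B, C, ¬E}
2. Hence (((A ⊔ E) ⊓ (C ⊔ ¬F)) ⊓ B) ⊑ (B ⊓ E): not entailed.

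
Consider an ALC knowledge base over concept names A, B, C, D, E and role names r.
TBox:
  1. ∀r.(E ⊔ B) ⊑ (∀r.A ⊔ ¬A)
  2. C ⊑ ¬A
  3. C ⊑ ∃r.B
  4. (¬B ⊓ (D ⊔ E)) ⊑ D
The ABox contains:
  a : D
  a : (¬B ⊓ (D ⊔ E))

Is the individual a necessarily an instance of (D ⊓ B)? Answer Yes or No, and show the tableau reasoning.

1. a : (D ⊓ B)?  L(a) = {D, (¬B ⊓ (D ⊔ E))} ∪ {(¬D ⊔ ¬B)}
   open: L(a) ⊇ {D, ¬B, ¬C, ∃r.(¬E ⊓ ¬B)} (+ ∃-successors) — a ∉ (D ⊓ B) possible
2. Hence a : (D ⊓ B): not entailed.

No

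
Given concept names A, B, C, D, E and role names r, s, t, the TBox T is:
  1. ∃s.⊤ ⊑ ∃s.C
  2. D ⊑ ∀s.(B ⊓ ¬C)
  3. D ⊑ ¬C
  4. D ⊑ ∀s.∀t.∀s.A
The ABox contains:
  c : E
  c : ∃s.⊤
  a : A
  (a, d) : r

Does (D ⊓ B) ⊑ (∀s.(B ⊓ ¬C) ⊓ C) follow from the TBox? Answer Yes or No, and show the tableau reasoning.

No

1. (D ⊓ B) ⊑ (∀s.(B ⊓ ¬C) ⊓ C)  ⇔  ((D ⊓ B) ⊓ (∃s.(¬B ⊔ C) ⊔ ¬C)) unsat w.r.t. T
   apply at x₀: D⊑∀s.(B ⊓ ¬C); D⊑¬C; D⊑∀s.∀t.∀s.A
   open: L(x₀) ⊇ {B, D, ¬C, ∀s.(B ⊓ ¬C), ∀s.∀t.∀s.A, …}
2. Hence (D ⊓ B) ⊑ (∀s.(B ⊓ ¬C) ⊓ C): not entailed.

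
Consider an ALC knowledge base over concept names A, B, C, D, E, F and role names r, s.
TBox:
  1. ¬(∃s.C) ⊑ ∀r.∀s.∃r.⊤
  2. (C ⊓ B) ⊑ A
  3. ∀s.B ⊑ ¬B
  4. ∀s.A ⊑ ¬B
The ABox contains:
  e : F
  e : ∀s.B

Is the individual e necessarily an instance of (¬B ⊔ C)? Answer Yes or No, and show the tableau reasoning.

Yes

1. e : (¬B ⊔ C)?  L(e) = {F, ∀s.B} ∪ {(B ⊓ ¬C)}
   clash {B, ¬B} at e — e ∈ (¬B ⊔ C)
2. Hence e : (¬B ⊔ C): entailed.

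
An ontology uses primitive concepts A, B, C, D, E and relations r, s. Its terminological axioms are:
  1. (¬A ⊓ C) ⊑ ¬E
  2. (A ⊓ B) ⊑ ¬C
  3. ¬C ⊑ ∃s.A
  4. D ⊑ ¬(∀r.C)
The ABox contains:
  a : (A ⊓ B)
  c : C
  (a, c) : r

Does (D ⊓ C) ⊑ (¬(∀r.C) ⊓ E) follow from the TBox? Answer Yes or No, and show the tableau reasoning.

No

1. (D ⊓ C) ⊑ (¬(∀r.C) ⊓ E)  ⇔  ((D ⊓ C) ⊓ (∀r.C ⊔ ¬E)) unsat w.r.t. T
   apply at x₀: D⊑¬(∀r.C)
   open: L(x₀) ⊇ {C, D, ¬A, ¬E, ∃r.¬C} (+ ∃-successors)
2. Hence (D ⊓ C) ⊑ (¬(∀r.C) ⊓ E): not entailed.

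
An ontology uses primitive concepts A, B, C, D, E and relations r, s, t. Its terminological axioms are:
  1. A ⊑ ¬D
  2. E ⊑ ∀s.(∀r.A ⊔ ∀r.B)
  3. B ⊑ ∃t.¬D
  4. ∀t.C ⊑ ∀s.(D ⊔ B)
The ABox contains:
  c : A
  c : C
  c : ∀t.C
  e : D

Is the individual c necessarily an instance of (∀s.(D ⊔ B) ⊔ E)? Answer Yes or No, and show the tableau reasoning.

1. c : (∀s.(D ⊔ B) ⊔ E)?  L(c) = {A, C, ∀t.C} ∪ {(∃s.(¬D ⊓ ¬B) ⊓ ¬E)}
   clash {B, ¬B} at an ∃-successor — c ∈ (∀s.(D ⊔ B) ⊔ E)
2. Hence c : (∀s.(D ⊔ B) ⊔ E): entailed.

Yes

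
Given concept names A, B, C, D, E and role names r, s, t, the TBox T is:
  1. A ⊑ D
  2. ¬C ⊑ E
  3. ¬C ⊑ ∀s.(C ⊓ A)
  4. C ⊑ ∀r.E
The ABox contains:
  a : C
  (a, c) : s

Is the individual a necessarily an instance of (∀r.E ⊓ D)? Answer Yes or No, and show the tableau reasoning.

No

1. a : (∀r.E ⊓ D)?  L(a) = {C} ∪ {(∃r.¬E ⊔ ¬D)}
   apply at a: C⊑∀r.E
   open: L(a) ⊇ {C, ¬A, ¬D, ∀r.E} — a ∉ (∀r.E ⊓ D) possible
2. Hence a : (∀r.E ⊓ D): not entailed.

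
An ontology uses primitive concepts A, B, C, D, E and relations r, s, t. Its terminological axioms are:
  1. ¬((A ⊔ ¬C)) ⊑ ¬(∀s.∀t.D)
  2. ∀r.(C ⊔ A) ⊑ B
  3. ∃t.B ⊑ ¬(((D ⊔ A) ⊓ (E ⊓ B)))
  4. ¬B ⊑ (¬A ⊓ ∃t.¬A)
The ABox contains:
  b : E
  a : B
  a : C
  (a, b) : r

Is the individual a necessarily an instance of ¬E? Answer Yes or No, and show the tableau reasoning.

No

1. a : ¬E?  L(a) = {B, C} ∪ {E}
   open: L(a) ⊇ {A, B, C, E, ∀t.¬B} — a ∉ ¬E possible
2. Hence a : ¬E: not entailed.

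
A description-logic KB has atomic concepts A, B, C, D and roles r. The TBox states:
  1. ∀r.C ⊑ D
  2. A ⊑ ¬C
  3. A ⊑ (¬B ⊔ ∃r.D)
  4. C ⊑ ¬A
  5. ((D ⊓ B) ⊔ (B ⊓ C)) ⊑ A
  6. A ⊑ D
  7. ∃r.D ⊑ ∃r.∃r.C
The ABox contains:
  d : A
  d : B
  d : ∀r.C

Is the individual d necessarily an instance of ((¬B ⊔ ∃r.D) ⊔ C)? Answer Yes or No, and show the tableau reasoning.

Yes

1. d : ((¬B ⊔ ∃r.D) ⊔ C)?  L(d) = {A, B, ∀r.C} ∪ {((B ⊓ ∀r.¬D) ⊓ ¬C)}
   clash {D, ¬D} at an ∃-successor — d ∈ ((¬B ⊔ ∃r.D) ⊔ C)
2. Hence d : ((¬B ⊔ ∃r.D) ⊔ C): entailed.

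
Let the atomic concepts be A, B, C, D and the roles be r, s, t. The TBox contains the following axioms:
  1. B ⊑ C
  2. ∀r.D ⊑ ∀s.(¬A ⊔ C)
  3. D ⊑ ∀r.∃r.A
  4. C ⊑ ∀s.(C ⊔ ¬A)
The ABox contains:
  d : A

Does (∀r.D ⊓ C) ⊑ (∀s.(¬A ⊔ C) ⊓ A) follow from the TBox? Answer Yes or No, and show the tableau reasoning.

No

1. (∀r.D ⊓ C) ⊑ (∀s.(¬A ⊔ C) ⊓ A)  ⇔  ((∀r.D ⊓ C) ⊓ (∃s.(A ⊓ ¬C) ⊔ ¬A)) unsat w.r.t. T
   apply at x₀: ∀r.D⊑∀s.(¬A ⊔ C); C⊑∀s.(C ⊔ ¬A)
   open: L(x₀) ⊇ {C, ¬A, ¬D, ∀r.D, ∀s.(C ⊔ ¬A), …}
2. Hence (∀r.D ⊓ C) ⊑ (∀s.(¬A ⊔ C) ⊓ A): not entailed.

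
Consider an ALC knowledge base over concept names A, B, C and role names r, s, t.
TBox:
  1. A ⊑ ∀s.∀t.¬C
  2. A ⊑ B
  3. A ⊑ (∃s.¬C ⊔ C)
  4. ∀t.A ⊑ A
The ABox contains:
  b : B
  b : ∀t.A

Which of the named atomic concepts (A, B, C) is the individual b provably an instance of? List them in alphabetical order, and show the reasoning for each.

{A, B}

1. b : A?  L(b) = {B, ∀t.A} ∪ {¬A}
   clash {A, ¬A} at b — b ∈ A
2. b : B?  L(b) = {B, ∀t.A} ∪ {¬B}
   clash {B, ¬B} at b — b ∈ B
3. b : C?  L(b) = {B, ∀t.A} ∪ {¬C}
   apply at b: ∀t.A⊑A
   open: L(b) ⊇ {A, B, ¬C, ∀s.∀t.¬C, ∀t.A, …} (+ ∃-successors) — b ∉ C possible
4. Entailed for b: {A, B}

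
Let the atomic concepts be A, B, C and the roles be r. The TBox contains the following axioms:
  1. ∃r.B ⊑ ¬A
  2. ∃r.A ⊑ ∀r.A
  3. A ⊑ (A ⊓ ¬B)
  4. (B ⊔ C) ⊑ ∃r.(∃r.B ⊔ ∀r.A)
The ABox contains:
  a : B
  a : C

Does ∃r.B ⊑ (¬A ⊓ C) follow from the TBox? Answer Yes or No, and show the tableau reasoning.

1. ∃r.B ⊑ (¬A ⊓ C)  ⇔  (∃r.B ⊓ (A ⊔ ¬C)) unsat w.r.t. T
   apply at x₀: ∃r.B⊑¬A
   open: L(x₀) ⊇ {¬A, ¬B, ¬C, ∀r.¬A, ∃r.B} (+ ∃-successors)
2. Hence ∃r.B ⊑ (¬A ⊓ C): not entailed.

No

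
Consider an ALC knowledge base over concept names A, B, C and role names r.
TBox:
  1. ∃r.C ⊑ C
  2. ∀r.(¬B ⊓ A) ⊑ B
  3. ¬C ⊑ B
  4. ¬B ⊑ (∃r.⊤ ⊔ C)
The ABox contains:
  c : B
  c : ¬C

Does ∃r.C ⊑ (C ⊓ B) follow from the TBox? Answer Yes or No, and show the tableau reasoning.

1. ∃r.C ⊑ (C ⊓ B)  ⇔  (∃r.C ⊓ (¬C ⊔ ¬B)) unsat w.r.t. T
   apply at x₀: ∃r.C⊑C
   open: L(x₀) ⊇ {C, ¬B, ∃r.(B ⊔ ¬A), ∃r.C} (+ ∃-successors)
2. Hence ∃r.C ⊑ (C ⊓ B): not entailed.

No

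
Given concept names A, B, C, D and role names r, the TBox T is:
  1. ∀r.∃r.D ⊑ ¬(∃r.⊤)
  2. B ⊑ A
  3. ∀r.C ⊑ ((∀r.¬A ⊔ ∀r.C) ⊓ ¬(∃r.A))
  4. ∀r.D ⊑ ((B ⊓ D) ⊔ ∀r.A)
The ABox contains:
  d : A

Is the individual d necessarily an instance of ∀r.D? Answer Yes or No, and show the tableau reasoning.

No

1. d : ∀r.D?  L(d) = {A} ∪ {∃r.¬D}
   open: L(d) ⊇ {A, ∃r.¬C, ∃r.¬D, ∃r.∀r.¬D} (+ ∃-successors) — d ∉ ∀r.D possible
2. Hence d : ∀r.D: not entailed.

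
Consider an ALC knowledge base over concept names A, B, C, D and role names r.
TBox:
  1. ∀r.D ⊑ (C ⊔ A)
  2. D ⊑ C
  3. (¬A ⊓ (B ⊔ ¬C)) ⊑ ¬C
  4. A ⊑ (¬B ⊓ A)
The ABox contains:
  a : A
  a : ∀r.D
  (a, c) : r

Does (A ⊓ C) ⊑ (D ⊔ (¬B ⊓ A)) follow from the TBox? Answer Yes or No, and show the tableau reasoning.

1. (A ⊓ C) ⊑ (D ⊔ (¬B ⊓ A))  ⇔  ((A ⊓ C) ⊓ (¬D ⊓ (B ⊔ ¬A))) unsat w.r.t. T
   all branches close; clash {A, ¬A} at x₀
2. Hence (A ⊓ C) ⊑ (D ⊔ (¬B ⊓ A)): entailed.

Yes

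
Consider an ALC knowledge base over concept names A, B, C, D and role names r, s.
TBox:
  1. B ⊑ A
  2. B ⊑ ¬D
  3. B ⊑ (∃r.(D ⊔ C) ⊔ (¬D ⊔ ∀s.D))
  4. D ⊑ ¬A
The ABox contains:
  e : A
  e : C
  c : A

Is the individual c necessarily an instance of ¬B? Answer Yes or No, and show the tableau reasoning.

1. c : ¬B?  L(c) = {A} ∪ {B}
   apply at c: B⊑¬D; B⊑(∃r.(D ⊔ C) ⊔ (¬D ⊔ ∀s.D))
   open: L(c) ⊇ {A, B, ¬D, ∃r.(D ⊔ C)} (+ ∃-successors) — c ∉ ¬B possible
2. Hence c : ¬B: not entailed.

No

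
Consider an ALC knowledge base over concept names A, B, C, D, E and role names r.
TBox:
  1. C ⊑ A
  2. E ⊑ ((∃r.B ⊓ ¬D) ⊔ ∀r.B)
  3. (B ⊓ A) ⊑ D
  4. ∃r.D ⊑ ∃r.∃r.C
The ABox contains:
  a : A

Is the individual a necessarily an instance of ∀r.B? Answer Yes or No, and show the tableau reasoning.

1. a : ∀r.B?  L(a) = {A} ∪ {∃r.¬B}
   open: L(a) ⊇ {A, ¬B, ¬E, ∀r.¬D, ∃r.¬B} (+ ∃-successors) — a ∉ ∀r.B possible
2. Hence a : ∀r.B: not entailed.

No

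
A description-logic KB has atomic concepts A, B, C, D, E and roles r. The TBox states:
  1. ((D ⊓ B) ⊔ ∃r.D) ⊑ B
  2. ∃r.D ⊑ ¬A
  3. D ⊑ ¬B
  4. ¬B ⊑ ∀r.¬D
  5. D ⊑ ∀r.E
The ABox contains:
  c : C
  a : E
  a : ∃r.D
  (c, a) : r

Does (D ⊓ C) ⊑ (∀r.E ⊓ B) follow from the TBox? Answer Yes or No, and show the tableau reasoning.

1. (D ⊓ C) ⊑ (∀r.E ⊓ B)  ⇔  ((D ⊓ C) ⊓ (∃r.¬E ⊔ ¬B)) unsat w.r.t. T
   apply at x₀: D⊑¬B; D⊑∀r.E
   open: L(x₀) ⊇ {C, D, ¬B, ∀r.E, ∀r.¬D}
2. Hence (D ⊓ C) ⊑ (∀r.E ⊓ B): not entailed.

No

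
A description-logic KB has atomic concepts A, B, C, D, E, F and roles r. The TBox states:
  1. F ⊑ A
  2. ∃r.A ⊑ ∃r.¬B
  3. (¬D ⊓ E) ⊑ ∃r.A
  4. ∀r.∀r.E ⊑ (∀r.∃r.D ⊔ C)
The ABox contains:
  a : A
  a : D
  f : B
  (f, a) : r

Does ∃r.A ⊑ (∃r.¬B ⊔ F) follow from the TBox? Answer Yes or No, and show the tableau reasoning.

Yes

1. ∃r.A ⊑ (∃r.¬B ⊔ F)  ⇔  (∃r.A ⊓ (∀r.B ⊓ ¬F)) unsat w.r.t. T
   all branches close; clash {B, ¬B} at an ∃-successor
2. Hence ∃r.A ⊑ (∃r.¬B ⊔ F): entailed.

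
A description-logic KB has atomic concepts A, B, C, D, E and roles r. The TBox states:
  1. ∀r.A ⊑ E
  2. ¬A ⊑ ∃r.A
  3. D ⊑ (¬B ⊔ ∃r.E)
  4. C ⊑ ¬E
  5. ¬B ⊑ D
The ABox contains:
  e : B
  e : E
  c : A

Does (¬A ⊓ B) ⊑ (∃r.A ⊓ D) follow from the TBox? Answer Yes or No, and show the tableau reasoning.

1. (¬A ⊓ B) ⊑ (∃r.A ⊓ D)  ⇔  ((¬A ⊓ B) ⊓ (∀r.¬A ⊔ ¬D)) unsat w.r.t. T
   apply at x₀: ¬A⊑∃r.A
   open: L(x₀) ⊇ {B, ¬A, ¬C, ¬D, ∃r.A, …} (+ ∃-successors)
2. Hence (¬A ⊓ B) ⊑ (∃r.A ⊓ D): not entailed.

No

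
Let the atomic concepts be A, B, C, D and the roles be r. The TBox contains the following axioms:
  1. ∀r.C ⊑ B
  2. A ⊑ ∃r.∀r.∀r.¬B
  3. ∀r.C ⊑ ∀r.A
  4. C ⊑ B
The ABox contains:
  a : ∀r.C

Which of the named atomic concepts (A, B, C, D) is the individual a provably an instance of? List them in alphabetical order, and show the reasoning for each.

{B}

1. a : A?  L(a) = {∀r.C} ∪ {¬A}
   apply at a: ∀r.C⊑B; ∀r.C⊑∀r.A
   open: L(a) ⊇ {B, ¬A, ¬C, ∀r.A, ∀r.C} — a ∉ A possible
2. a : B?  L(a) = {∀r.C} ∪ {¬B}
   clash {B, ¬B} at a — a ∈ B
3. a : C?  L(a) = {∀r.C} ∪ {¬C}
   apply at a: ∀r.C⊑B; ∀r.C⊑∀r.A
   open: L(a) ⊇ {B, ¬A, ¬C, ∀r.A, ∀r.C} — a ∉ C possible
4. a : D?  L(a) = {∀r.C} ∪ {¬D}
   apply at a: ∀r.C⊑B; ∀r.C⊑∀r.A
   open: L(a) ⊇ {B, ¬A, ¬C, ¬D, ∀r.A, …} — a ∉ D possible
5. Entailed for a: {B}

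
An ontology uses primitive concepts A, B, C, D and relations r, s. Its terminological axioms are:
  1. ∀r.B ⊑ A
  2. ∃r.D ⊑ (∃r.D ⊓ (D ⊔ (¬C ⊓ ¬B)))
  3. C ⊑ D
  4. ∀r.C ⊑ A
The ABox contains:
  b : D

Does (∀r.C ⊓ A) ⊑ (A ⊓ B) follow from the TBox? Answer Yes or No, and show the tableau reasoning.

No

1. (∀r.C ⊓ A) ⊑ (A ⊓ B)  ⇔  ((∀r.C ⊓ A) ⊓ (¬A ⊔ ¬B)) unsat w.r.t. T
   open: L(x₀) ⊇ {A, ¬B, ¬C, ∀r.C, ∀r.¬D}
2. Hence (∀r.C ⊓ A) ⊑ (A ⊓ B): not entailed.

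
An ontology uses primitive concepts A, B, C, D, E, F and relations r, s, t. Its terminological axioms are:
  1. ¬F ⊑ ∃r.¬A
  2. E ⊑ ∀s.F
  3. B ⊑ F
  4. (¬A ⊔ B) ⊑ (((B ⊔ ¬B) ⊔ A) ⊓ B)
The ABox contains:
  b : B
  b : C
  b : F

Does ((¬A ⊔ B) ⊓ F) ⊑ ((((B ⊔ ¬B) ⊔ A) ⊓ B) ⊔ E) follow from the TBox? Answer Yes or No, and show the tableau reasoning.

Yes

1. ((¬A ⊔ B) ⊓ F) ⊑ ((((B ⊔ ¬B) ⊔ A) ⊓ B) ⊔ E)  ⇔  (((¬A ⊔ B) ⊓ F) ⊓ ((((¬B ⊓ B) ⊓ ¬A) ⊔ ¬B) ⊓ ¬E)) unsat w.r.t. T
   all branches close; clash {B, ¬B} at x₀
2. Hence ((¬A ⊔ B) ⊓ F) ⊑ ((((B ⊔ ¬B) ⊔ A) ⊓ B) ⊔ E): entailed.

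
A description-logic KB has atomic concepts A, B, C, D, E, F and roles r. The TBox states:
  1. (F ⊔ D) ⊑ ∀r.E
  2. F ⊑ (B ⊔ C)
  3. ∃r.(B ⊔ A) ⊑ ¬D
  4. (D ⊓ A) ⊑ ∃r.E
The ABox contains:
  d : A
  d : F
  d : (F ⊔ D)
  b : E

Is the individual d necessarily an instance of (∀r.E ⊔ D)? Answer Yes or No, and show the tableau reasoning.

1. d : (∀r.E ⊔ D)?  L(d) = {A, F, (F ⊔ D)} ∪ {(∃r.¬E ⊓ ¬D)}
   clash {E, ¬E} at an ∃-successor — d ∈ (∀r.E ⊔ D)
2. Hence d : (∀r.E ⊔ D): entailed.

Yes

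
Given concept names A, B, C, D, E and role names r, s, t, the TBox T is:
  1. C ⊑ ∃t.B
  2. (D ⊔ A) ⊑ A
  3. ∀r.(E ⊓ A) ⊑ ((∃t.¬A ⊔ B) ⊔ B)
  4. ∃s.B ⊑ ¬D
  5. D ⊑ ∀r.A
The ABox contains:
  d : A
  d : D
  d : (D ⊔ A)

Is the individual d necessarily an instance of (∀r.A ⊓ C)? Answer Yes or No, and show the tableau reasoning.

No

1. d : (∀r.A ⊓ C)?  L(d) = {A, D, (D ⊔ A)} ∪ {(∃r.¬A ⊔ ¬C)}
   apply at d: D⊑∀r.A
   open: L(d) ⊇ {A, D, ¬C, ∀r.A, ∀s.¬B, …} (+ ∃-successors) — d ∉ (∀r.A ⊓ C) possible
2. Hence d : (∀r.A ⊓ C): not entailed.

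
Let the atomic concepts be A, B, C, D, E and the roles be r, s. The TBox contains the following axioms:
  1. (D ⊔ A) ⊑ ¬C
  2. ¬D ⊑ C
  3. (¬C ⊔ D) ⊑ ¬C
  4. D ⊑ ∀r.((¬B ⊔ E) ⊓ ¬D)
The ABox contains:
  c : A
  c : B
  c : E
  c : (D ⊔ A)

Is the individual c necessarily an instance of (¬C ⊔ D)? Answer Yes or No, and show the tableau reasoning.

1. c : (¬C ⊔ D)?  L(c) = {A, B, E, (D ⊔ A)} ∪ {(C ⊓ ¬D)}
   clash {C, ¬C} at c — c ∈ (¬C ⊔ D)
2. Hence c : (¬C ⊔ D): entailed.

Yes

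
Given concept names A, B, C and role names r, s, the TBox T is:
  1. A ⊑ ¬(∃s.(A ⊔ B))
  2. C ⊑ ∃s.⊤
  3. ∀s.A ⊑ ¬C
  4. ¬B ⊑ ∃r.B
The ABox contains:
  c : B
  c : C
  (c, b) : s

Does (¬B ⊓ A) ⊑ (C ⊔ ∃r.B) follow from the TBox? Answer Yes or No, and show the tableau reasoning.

1. (¬B ⊓ A) ⊑ (C ⊔ ∃r.B)  ⇔  ((¬B ⊓ A) ⊓ (¬C ⊓ ∀r.¬B)) unsat w.r.t. T
   all branches close; clash {B, ¬B} at an ∃-successor
2. Hence (¬B ⊓ A) ⊑ (C ⊔ ∃r.B): entailed.

Yes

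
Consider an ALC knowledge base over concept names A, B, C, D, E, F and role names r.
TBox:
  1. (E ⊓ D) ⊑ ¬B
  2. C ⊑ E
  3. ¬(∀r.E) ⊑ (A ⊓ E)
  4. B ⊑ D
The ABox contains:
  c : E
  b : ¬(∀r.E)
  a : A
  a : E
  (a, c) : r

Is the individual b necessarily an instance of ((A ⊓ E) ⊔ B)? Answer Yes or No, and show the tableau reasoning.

1. b : ((A ⊓ E) ⊔ B)?  L(b) = {¬(∀r.E)} ∪ {((¬A ⊔ ¬E) ⊓ ¬B)}
   clash {E, ¬E} at b — b ∈ ((A ⊓ E) ⊔ B)
2. Hence b : ((A ⊓ E) ⊔ B): entailed.

Yes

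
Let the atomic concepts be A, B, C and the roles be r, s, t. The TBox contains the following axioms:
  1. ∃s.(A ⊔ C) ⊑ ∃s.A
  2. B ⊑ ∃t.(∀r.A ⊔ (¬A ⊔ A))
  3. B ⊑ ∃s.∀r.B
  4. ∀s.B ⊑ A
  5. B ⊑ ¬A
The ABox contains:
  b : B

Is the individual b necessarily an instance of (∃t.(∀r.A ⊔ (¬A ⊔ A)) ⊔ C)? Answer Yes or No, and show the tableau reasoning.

Yes

1. b : (∃t.(∀r.A ⊔ (¬A ⊔ A)) ⊔ C)?  L(b) = {B} ∪ {(∀t.(∃r.¬A ⊓ (A ⊓ ¬A)) ⊓ ¬C)}
   clash {A, ¬A} at b — b ∈ (∃t.(∀r.A ⊔ (¬A ⊔ A)) ⊔ C)
2. Hence b : (∃t.(∀r.A ⊔ (¬A ⊔ A)) ⊔ C): entailed.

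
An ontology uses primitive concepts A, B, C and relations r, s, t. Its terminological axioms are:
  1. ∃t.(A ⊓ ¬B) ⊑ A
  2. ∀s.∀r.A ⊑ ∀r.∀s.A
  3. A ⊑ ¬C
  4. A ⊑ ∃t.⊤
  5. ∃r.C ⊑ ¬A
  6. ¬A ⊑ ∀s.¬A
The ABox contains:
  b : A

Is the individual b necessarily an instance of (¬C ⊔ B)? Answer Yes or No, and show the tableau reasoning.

1. b : (¬C ⊔ B)?  L(b) = {A} ∪ {(C ⊓ ¬B)}
   clash {C, ¬C} at b — b ∈ (¬C ⊔ B)
2. Hence b : (¬C ⊔ B): entailed.

Yes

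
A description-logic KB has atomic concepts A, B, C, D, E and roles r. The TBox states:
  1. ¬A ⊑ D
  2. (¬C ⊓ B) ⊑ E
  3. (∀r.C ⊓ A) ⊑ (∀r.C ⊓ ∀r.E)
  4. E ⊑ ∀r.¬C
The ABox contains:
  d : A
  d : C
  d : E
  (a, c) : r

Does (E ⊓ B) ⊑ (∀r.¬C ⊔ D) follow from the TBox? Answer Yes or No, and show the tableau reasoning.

1. (E ⊓ B) ⊑ (∀r.¬C ⊔ D)  ⇔  ((E ⊓ B) ⊓ (∃r.C ⊓ ¬D)) unsat w.r.t. T
   all branches close; clash {D, ¬D} at x₀
2. Hence (E ⊓ B) ⊑ (∀r.¬C ⊔ D): entailed.

Yes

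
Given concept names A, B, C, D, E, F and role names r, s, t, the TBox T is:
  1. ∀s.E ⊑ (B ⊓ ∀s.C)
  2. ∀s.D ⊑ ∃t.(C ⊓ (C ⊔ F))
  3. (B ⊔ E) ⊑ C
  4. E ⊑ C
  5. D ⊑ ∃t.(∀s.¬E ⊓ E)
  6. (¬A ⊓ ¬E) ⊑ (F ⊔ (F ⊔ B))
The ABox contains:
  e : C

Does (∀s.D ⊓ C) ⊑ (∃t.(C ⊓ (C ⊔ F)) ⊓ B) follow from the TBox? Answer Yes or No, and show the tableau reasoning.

1. (∀s.D ⊓ C) ⊑ (∃t.(C ⊓ (C ⊔ F)) ⊓ B)  ⇔  ((∀s.D ⊓ C) ⊓ (∀t.(¬C ⊔ (¬C ⊓ ¬F)) ⊔ ¬B)) unsat w.r.t. T
   apply at x₀: ∀s.D⊑∃t.(C ⊓ (C ⊔ F))
   open: L(x₀) ⊇ {A, C, ¬B, ¬D, ∀s.D, …} (+ ∃-successors)
2. Hence (∀s.D ⊓ C) ⊑ (∃t.(C ⊓ (C ⊔ F)) ⊓ B): not entailed.

No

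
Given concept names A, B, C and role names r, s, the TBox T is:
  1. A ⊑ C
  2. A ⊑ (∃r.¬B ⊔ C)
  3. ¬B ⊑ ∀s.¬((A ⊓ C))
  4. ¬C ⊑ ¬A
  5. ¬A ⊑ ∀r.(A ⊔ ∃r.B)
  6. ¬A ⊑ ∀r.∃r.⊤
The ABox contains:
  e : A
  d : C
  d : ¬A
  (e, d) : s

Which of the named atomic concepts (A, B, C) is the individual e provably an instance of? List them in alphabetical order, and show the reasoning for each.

1. e : A?  L(e) = {A} ∪ {¬A}
   clash {A, ¬A} at e — e ∈ A
2. e : B?  L(e) = {A} ∪ {¬B}
   apply at e: A⊑C; A⊑(∃r.¬B ⊔ C); ¬B⊑∀s.¬((A ⊓ C))
   open: L(e) ⊇ {A, C, ¬B, ∀s.(¬A ⊔ ¬C)} — e ∉ B possible
3. e : C?  L(e) = {A} ∪ {¬C}
   clash {A, ¬A} at e — e ∈ C
4. Entailed for e: {A, C}

{A, C}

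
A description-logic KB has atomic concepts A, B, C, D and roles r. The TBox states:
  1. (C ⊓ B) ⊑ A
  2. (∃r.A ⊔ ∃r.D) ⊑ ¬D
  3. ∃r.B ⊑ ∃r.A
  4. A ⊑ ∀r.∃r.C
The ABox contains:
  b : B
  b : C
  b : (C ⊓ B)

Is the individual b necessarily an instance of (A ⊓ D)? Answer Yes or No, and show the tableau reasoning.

No

1. b : (A ⊓ D)?  L(b) = {B, C, (C ⊓ B)} ∪ {(¬A ⊔ ¬D)}
   apply at b: (C ⊓ B)⊑A
   open: L(b) ⊇ {A, B, C, ¬D, ∀r.¬B, …} — b ∉ (A ⊓ D) possible
2. Hence b : (A ⊓ D): not entailed.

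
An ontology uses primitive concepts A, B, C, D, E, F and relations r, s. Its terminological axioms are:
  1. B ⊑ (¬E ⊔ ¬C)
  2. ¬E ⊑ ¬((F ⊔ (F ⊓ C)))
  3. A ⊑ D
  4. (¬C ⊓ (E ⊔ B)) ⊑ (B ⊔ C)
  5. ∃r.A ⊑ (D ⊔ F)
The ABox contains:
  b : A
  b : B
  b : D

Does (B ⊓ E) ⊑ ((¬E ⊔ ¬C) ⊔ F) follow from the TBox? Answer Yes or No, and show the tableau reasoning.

1. (B ⊓ E) ⊑ ((¬E ⊔ ¬C) ⊔ F)  ⇔  ((B ⊓ E) ⊓ ((E ⊓ C) ⊓ ¬F)) unsat w.r.t. T
   all branches close; clash {C, ¬C} at x₀
2. Hence (B ⊓ E) ⊑ ((¬E ⊔ ¬C) ⊔ F): entailed.

Yes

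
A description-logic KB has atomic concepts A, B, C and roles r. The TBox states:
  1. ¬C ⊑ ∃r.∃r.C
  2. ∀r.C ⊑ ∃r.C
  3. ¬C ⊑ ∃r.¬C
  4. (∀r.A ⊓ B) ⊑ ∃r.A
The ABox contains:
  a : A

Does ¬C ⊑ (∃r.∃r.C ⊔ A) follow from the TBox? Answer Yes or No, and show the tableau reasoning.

Yes

1. ¬C ⊑ (∃r.∃r.C ⊔ A)  ⇔  (¬C ⊓ (∀r.∀r.¬C ⊓ ¬A)) unsat w.r.t. T
   all branches close; clash {C, ¬C} at an ∃-successor
2. Hence ¬C ⊑ (∃r.∃r.C ⊔ A): entailed.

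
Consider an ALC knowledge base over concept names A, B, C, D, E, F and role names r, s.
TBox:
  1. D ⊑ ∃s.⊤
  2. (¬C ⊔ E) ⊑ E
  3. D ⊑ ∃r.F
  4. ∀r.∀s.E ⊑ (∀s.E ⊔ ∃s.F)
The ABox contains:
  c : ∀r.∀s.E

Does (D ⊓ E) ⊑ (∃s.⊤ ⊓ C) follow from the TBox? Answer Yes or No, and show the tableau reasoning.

1. (D ⊓ E) ⊑ (∃s.⊤ ⊓ C)  ⇔  ((D ⊓ E) ⊓ (∀s.⊥ ⊔ ¬C)) unsat w.r.t. T
   apply at x₀: D⊑∃s.⊤; D⊑∃r.F
   open: L(x₀) ⊇ {D, E, ¬C, ∃r.F, ∃r.∃s.¬E, …} (+ ∃-successors)
2. Hence (D ⊓ E) ⊑ (∃s.⊤ ⊓ C): not entailed.

No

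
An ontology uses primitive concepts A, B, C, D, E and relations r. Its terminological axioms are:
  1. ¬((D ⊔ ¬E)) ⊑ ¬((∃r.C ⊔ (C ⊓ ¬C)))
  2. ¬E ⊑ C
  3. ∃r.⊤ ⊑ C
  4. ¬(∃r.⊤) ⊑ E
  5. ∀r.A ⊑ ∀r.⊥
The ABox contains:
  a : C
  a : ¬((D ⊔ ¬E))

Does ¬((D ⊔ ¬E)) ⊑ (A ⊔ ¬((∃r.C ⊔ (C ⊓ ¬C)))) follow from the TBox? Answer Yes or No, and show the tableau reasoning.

Yes

1. ¬((D ⊔ ¬E)) ⊑ (A ⊔ ¬((∃r.C ⊔ (C ⊓ ¬C))))  ⇔  ((¬D ⊓ E) ⊓ (¬A ⊓ (∃r.C ⊔ (C ⊓ ¬C)))) unsat w.r.t. T
   all branches close; clash {C, ¬C} at x₀
2. Hence ¬((D ⊔ ¬E)) ⊑ (A ⊔ ¬((∃r.C ⊔ (C ⊓ ¬C)))): entailed.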